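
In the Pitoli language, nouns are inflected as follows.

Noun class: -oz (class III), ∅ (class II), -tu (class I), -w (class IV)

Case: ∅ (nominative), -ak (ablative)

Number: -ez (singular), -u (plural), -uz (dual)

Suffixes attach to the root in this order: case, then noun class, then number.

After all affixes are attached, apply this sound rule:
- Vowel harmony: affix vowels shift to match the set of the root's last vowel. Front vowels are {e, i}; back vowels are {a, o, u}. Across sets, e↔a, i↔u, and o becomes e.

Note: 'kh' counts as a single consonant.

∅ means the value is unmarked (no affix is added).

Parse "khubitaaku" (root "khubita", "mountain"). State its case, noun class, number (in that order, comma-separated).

ablative, class II, plural

Segment: khubita-ak-u.
case: -ak → ablative.
noun class: ∅ → class II.
number: -u → plural.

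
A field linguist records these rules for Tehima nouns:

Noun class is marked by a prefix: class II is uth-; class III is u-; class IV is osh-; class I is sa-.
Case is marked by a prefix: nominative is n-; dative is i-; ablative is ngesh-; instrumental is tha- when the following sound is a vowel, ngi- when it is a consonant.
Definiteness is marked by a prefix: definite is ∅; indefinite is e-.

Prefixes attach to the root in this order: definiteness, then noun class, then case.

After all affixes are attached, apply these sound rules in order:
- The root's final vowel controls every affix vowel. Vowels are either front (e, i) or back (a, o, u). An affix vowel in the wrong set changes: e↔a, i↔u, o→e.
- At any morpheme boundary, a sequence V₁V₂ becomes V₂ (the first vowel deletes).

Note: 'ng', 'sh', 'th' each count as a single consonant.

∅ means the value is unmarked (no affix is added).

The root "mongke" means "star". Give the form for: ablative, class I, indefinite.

ngeshsemongke

Attach definiteness indefinite e- → emongke.
Attach noun class class I sa- → saemongke.
Attach case ablative ngesh- → ngeshsaemongke.
Apply vowel harmony: ngeshsaemongke → ngeshseemongke.
Apply vowel deletion: ngeshseemongke → ngeshsemongke.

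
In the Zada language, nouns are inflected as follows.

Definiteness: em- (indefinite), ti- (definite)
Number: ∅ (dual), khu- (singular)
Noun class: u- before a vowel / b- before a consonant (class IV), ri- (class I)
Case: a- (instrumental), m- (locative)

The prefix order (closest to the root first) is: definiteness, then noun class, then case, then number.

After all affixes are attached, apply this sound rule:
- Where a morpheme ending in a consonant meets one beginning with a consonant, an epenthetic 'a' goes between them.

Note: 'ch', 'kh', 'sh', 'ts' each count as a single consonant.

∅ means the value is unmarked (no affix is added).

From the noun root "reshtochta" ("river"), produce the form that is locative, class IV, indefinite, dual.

muemareshtochta

Attach definiteness indefinite em- → emreshtochta.
Attach noun class class IV u- (before vowel 'e') → uemreshtochta.
Attach case locative m- → muemreshtochta.
number = dual: zero marking, form stays muemreshtochta.
Apply epenthesis: muemreshtochta → muemareshtochta.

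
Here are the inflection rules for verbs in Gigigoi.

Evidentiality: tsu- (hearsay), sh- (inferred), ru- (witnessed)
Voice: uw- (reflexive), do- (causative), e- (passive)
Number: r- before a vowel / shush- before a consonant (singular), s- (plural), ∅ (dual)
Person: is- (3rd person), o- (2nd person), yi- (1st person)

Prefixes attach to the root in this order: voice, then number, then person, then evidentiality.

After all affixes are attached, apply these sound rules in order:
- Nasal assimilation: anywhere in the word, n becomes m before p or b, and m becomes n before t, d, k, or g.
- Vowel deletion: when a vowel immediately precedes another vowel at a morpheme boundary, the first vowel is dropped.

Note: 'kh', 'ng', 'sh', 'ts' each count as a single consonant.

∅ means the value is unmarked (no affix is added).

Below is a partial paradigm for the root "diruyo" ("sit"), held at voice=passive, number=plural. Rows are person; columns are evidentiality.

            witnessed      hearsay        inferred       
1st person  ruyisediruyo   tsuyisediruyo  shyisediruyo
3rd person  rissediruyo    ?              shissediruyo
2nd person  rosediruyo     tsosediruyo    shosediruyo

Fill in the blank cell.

tsissediruyo

Attach voice passive e- → ediruyo.
Attach number plural s- → sediruyo.
Attach person 3rd person is- → issediruyo.
Attach evidentiality hearsay tsu- → tsuissediruyo.
Nasal assimilation: no change.
Apply vowel deletion: tsuissediruyo → tsissediruyo.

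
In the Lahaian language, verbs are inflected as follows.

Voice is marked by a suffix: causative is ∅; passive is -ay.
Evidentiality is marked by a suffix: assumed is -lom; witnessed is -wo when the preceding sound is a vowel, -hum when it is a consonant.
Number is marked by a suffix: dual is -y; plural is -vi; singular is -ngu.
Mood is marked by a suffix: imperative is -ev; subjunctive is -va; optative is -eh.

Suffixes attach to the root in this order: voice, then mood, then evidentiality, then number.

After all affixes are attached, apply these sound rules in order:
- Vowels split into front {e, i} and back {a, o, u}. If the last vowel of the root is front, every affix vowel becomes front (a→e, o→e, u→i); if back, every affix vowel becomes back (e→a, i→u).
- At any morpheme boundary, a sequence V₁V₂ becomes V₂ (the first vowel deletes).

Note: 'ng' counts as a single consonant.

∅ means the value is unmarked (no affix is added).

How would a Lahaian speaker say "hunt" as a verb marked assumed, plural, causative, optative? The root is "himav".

voice = causative: zero marking, form stays himav.
Attach mood optative -eh → himaveh.
Attach evidentiality assumed -lom → himavehlom.
Attach number plural -vi → himavehlomvi.
Apply vowel harmony: himavehlomvi → himavahlomvu.
Vowel deletion: no change.

himavahlomvu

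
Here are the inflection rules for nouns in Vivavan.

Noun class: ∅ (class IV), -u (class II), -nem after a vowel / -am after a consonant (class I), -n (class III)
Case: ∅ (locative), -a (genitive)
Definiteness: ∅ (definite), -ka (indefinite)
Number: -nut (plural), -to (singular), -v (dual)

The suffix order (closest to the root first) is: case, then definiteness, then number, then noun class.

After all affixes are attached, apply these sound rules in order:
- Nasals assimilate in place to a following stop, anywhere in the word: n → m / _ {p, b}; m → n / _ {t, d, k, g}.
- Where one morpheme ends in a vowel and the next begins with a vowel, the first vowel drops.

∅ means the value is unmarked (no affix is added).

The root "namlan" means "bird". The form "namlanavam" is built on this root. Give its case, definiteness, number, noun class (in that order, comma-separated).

Segment: namlan-a-v-am.
case: -a → genitive.
definiteness: ∅ → definite.
number: -v → dual.
noun class: -nem/am → class I.

genitive, definite, dual, class I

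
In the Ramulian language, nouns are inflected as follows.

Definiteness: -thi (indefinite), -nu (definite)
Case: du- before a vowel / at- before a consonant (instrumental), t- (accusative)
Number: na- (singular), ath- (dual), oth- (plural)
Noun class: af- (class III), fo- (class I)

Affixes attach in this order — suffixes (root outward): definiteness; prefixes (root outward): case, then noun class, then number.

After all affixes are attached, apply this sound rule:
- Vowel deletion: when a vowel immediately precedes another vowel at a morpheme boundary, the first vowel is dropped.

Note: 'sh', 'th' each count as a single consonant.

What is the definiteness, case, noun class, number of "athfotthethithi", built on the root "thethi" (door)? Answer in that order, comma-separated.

indefinite, accusative, class I, dual

Segment: ath-fo-t-thethi-thi.
definiteness: -thi → indefinite.
case: t- → accusative.
noun class: fo- → class I.
number: ath- → dual.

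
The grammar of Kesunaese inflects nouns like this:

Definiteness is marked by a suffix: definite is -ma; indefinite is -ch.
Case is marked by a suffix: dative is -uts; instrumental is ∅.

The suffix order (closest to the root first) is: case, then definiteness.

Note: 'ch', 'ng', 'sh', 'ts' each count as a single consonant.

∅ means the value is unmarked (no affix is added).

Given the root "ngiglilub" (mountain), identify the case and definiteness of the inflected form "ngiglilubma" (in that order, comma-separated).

instrumental, definite

Segment: ngiglilub-ma.
case: ∅ → instrumental.
definiteness: -ma → definite.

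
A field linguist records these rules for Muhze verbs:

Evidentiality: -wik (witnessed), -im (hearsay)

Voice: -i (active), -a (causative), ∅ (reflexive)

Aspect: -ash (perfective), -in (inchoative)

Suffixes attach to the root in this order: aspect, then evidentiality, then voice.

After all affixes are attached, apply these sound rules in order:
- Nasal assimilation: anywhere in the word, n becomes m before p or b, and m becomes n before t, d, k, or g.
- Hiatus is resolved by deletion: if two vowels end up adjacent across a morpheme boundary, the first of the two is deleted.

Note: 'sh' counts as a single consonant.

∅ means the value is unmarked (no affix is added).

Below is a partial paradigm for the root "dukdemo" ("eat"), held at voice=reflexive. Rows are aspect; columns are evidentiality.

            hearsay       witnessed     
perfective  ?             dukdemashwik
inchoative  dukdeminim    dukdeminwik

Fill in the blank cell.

Attach aspect perfective -ash → dukdemoash.
Attach evidentiality hearsay -im → dukdemoashim.
voice = reflexive: zero marking, form stays dukdemoashim.
Nasal assimilation: no change.
Apply vowel deletion: dukdemoashim → dukdemashim.

dukdemashim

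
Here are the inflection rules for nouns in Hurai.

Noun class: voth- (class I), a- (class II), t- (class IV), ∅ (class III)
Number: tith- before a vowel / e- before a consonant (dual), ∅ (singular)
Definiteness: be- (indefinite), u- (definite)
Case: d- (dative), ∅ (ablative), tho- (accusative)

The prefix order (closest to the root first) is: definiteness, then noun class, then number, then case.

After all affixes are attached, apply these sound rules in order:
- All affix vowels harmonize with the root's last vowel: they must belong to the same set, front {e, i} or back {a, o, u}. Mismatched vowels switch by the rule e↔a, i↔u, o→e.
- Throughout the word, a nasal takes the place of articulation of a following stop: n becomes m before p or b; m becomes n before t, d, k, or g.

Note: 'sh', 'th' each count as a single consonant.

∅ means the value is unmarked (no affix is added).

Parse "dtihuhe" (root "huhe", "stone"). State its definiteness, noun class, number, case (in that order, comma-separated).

definite, class IV, singular, dative

Segment: d-t-u-huhe.
definiteness: u- → definite.
noun class: t- → class IV.
number: ∅ → singular.
case: d- → dative.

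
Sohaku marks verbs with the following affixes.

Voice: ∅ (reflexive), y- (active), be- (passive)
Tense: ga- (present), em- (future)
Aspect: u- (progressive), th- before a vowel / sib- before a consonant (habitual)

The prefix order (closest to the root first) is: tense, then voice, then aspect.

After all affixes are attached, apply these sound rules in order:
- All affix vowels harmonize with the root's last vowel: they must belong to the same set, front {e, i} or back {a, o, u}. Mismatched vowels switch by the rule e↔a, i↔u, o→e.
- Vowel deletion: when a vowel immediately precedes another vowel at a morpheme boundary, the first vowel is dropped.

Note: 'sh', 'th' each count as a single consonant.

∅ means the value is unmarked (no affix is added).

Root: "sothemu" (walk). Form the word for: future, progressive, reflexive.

Attach tense future em- → emsothemu.
voice = reflexive: zero marking, form stays emsothemu.
Attach aspect progressive u- → uemsothemu.
Apply vowel harmony: uemsothemu → uamsothemu.
Apply vowel deletion: uamsothemu → amsothemu.

amsothemu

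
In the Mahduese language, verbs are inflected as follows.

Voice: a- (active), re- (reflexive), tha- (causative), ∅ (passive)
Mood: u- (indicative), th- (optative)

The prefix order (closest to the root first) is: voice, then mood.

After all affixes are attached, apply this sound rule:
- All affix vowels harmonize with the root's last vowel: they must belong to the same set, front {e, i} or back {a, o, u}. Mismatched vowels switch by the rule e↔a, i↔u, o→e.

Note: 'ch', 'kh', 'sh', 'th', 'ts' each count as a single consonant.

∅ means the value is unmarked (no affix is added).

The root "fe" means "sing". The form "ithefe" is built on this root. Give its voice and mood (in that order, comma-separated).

causative, indicative

Segment: u-tha-fe.
voice: tha- → causative.
mood: u- → indicative.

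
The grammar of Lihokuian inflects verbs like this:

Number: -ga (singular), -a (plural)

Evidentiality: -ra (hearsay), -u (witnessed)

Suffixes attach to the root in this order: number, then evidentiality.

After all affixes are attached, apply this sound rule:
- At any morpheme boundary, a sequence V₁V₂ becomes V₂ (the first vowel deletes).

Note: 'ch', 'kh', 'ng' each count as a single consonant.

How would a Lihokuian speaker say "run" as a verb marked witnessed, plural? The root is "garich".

garichu

Attach number plural -a → garicha.
Attach evidentiality witnessed -u → garichau.
Apply vowel deletion: garichau → garichu.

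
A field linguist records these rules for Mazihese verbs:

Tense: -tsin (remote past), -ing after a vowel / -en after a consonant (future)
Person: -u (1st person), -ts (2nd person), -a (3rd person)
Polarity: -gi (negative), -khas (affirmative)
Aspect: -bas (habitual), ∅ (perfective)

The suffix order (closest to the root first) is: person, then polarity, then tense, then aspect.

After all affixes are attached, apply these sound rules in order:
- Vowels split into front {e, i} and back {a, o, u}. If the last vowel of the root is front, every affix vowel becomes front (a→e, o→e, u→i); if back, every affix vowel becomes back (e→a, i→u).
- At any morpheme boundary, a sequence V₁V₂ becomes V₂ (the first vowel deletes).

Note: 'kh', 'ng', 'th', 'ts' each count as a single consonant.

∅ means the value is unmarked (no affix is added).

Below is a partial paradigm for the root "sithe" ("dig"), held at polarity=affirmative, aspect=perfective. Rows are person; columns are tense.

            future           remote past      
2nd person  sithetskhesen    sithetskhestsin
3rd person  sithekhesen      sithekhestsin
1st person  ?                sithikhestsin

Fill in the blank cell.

Attach person 1st person -u → sitheu.
Attach polarity affirmative -khas → sitheukhas.
Attach tense future -en (after consonant 's') → sitheukhasen.
aspect = perfective: zero marking, form stays sitheukhasen.
Apply vowel harmony: sitheukhasen → sitheikhesen.
Apply vowel deletion: sitheikhesen → sithikhesen.

sithikhesen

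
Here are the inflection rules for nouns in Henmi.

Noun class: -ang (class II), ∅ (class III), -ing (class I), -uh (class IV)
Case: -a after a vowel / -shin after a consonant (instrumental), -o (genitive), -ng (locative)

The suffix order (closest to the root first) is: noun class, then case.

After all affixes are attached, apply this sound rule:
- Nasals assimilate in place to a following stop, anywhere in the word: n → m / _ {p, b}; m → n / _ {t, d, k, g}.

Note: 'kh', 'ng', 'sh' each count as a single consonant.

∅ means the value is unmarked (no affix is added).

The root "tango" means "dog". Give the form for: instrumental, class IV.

tangouhshin

Attach noun class class IV -uh → tangouh.
Attach case instrumental -shin (after consonant 'h') → tangouhshin.
Nasal assimilation: no change.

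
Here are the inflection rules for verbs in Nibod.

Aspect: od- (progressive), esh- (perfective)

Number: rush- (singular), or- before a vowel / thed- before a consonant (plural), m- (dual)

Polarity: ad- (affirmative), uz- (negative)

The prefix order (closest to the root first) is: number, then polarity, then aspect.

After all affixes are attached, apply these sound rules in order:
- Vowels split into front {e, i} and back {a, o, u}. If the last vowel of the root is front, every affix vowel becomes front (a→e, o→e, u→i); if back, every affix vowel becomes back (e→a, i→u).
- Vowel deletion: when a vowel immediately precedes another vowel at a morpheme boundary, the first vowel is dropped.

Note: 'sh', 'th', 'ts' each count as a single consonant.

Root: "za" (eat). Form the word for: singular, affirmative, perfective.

ashadrushza

Attach number singular rush- → rushza.
Attach polarity affirmative ad- → adrushza.
Attach aspect perfective esh- → eshadrushza.
Apply vowel harmony: eshadrushza → ashadrushza.
Vowel deletion: no change.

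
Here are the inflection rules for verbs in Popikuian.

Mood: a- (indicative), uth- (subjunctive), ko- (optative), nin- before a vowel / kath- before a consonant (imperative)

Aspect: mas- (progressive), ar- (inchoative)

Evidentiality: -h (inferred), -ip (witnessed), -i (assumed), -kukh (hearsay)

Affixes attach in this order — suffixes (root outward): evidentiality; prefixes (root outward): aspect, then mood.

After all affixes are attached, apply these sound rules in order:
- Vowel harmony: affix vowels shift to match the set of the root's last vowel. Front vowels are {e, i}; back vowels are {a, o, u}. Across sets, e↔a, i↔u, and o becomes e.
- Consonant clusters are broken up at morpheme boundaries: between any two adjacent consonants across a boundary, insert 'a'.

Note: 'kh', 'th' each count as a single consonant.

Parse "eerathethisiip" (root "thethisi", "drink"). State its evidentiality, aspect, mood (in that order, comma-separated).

witnessed, inchoative, indicative

Segment: a-ar-thethisi-ip.
evidentiality: -ip → witnessed.
aspect: ar- → inchoative.
mood: a- → indicative.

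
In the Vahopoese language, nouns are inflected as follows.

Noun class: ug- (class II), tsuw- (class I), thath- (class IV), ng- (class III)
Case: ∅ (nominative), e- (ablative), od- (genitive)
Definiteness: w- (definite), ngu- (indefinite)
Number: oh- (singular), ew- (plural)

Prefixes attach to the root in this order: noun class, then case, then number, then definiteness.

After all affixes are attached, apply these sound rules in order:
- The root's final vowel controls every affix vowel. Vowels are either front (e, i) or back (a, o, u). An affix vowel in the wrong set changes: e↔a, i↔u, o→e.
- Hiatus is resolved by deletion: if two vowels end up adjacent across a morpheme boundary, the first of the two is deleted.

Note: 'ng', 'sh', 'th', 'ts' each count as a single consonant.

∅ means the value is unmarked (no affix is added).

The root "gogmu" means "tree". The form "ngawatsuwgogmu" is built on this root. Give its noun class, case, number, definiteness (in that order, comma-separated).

class I, ablative, plural, indefinite

Segment: ngu-ew-e-tsuw-gogmu.
noun class: tsuw- → class I.
case: e- → ablative.
number: ew- → plural.
definiteness: ngu- → indefinite.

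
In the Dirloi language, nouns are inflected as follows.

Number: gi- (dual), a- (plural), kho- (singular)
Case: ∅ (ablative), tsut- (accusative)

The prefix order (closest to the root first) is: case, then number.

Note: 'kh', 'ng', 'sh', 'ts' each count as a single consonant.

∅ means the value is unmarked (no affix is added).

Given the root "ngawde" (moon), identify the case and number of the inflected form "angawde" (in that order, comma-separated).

Segment: a-ngawde.
case: ∅ → ablative.
number: a- → plural.

ablative, plural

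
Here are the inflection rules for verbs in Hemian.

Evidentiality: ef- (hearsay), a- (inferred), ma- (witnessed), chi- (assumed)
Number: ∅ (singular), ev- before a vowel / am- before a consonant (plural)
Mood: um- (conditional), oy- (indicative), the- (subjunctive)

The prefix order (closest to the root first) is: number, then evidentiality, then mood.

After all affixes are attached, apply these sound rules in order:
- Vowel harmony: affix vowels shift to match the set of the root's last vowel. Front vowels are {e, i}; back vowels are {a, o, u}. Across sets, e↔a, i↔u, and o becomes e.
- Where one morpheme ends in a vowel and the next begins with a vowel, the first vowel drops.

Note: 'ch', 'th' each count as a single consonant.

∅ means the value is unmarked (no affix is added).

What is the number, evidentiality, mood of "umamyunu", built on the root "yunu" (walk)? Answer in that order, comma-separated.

Segment: um-a-am-yunu.
number: ev/am- → plural.
evidentiality: a- → inferred.
mood: um- → conditional.

plural, inferred, conditional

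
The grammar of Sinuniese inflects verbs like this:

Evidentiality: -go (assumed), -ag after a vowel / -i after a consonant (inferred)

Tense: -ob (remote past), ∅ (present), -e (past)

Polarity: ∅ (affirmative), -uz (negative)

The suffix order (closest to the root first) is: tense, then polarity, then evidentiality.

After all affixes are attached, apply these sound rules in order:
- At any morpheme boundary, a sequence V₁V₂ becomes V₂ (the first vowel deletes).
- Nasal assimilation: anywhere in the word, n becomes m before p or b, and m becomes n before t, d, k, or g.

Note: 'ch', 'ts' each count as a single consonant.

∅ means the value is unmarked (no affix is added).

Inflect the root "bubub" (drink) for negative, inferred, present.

bububuzi

tense = present: zero marking, form stays bubub.
Attach polarity negative -uz → bububuz.
Attach evidentiality inferred -i (after consonant 'z') → bububuzi.
Vowel deletion: no change.
Nasal assimilation: no change.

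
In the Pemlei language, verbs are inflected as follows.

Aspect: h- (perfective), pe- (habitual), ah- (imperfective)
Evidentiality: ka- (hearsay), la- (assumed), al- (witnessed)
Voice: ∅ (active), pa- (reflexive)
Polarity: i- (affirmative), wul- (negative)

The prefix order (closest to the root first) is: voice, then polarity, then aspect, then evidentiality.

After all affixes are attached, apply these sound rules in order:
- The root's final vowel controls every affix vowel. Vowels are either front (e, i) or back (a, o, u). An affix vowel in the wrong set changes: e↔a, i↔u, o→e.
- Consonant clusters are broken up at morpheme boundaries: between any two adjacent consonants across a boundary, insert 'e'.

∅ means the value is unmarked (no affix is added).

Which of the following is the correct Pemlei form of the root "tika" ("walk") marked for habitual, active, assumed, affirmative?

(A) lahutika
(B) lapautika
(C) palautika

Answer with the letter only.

voice = active: zero marking, form stays tika.
Attach polarity affirmative i- → itika.
Attach aspect habitual pe- → peitika.
Attach evidentiality assumed la- → lapeitika.
Apply vowel harmony: lapeitika → lapautika.
Epenthesis: no change.
So the correct form is lapautika, option (B).
(C) palautika is wrong: it has the affixes in the wrong order.
(A) lahutika is wrong: it uses perfective instead of habitual for aspect.

B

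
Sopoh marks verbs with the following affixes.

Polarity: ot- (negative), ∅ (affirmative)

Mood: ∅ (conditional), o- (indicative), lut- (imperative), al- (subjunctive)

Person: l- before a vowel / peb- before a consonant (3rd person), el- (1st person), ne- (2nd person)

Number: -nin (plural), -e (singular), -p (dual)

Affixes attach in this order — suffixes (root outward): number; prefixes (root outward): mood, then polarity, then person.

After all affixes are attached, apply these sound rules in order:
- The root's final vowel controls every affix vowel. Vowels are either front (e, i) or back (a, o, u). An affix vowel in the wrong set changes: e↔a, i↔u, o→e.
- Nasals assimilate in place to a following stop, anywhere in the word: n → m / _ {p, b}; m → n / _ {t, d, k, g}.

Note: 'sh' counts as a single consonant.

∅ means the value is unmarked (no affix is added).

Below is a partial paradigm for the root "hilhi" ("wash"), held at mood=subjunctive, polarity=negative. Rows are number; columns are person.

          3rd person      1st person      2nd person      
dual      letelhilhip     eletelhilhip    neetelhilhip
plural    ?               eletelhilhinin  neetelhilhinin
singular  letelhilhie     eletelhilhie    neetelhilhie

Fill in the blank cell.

letelhilhinin

Attach number plural -nin → hilhinin.
Attach mood subjunctive al- → alhilhinin.
Attach polarity negative ot- → otalhilhinin.
Attach person 3rd person l- (before vowel 'o') → lotalhilhinin.
Apply vowel harmony: lotalhilhinin → letelhilhinin.
Nasal assimilation: no change.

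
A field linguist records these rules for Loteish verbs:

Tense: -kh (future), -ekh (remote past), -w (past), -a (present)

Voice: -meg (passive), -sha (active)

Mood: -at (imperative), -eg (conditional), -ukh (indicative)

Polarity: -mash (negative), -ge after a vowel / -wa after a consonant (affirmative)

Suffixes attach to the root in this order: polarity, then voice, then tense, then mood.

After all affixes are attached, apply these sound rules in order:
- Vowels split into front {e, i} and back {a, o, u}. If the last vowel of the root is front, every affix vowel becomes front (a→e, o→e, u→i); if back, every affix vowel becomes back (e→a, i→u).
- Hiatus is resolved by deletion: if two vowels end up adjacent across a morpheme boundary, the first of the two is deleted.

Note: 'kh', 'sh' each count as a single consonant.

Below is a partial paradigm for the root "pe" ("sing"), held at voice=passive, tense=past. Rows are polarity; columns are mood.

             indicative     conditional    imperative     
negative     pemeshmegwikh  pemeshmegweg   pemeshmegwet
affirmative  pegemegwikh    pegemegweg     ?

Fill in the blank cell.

Attach polarity affirmative -ge (after vowel 'e') → pege.
Attach voice passive -meg → pegemeg.
Attach tense past -w → pegemegw.
Attach mood imperative -at → pegemegwat.
Apply vowel harmony: pegemegwat → pegemegwet.
Vowel deletion: no change.

pegemegwet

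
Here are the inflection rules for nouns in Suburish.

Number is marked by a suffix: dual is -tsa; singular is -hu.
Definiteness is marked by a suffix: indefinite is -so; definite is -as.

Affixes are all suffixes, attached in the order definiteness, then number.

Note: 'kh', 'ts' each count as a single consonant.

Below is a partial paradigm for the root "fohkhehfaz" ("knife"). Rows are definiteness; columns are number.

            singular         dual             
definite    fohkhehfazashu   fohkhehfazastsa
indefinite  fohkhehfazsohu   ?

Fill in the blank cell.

fohkhehfazsotsa

Attach definiteness indefinite -so → fohkhehfazso.
Attach number dual -tsa → fohkhehfazsotsa.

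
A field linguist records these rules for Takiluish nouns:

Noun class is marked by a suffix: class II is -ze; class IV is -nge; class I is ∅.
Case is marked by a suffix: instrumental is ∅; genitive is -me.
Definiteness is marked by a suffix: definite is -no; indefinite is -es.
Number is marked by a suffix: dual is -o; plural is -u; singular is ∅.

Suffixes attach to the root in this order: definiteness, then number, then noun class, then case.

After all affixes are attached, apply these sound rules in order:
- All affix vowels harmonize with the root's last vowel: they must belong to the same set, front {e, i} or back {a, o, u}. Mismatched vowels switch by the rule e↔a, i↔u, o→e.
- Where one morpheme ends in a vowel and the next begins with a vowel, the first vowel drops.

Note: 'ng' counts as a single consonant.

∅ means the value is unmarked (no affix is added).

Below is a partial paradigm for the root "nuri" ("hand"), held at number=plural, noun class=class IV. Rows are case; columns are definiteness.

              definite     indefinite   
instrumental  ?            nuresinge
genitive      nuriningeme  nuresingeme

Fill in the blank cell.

nurininge

Attach definiteness definite -no → nurino.
Attach number plural -u → nurinou.
Attach noun class class IV -nge → nurinounge.
case = instrumental: zero marking, form stays nurinounge.
Apply vowel harmony: nurinounge → nurineinge.
Apply vowel deletion: nurineinge → nurininge.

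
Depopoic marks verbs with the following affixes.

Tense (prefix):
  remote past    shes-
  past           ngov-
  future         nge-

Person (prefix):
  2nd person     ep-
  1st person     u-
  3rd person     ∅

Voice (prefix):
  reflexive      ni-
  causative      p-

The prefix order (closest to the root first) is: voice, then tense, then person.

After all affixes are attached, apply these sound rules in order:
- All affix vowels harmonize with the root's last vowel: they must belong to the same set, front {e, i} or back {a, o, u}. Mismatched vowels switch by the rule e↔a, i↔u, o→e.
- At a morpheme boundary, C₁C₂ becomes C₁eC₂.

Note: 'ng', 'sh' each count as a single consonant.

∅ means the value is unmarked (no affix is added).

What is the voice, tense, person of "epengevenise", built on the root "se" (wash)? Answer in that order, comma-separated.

Segment: ep-ngov-ni-se.
voice: ni- → reflexive.
tense: ngov- → past.
person: ep- → 2nd person.

reflexive, past, 2nd person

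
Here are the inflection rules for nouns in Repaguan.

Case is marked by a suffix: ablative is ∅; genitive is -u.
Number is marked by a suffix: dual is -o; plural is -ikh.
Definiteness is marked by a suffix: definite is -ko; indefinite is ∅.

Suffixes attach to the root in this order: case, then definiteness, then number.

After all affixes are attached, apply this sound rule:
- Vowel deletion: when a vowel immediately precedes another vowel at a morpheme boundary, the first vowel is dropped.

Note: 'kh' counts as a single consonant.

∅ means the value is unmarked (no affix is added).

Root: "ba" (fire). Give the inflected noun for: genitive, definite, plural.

bukikh

Attach case genitive -u → bau.
Attach definiteness definite -ko → bauko.
Attach number plural -ikh → baukoikh.
Apply vowel deletion: baukoikh → bukikh.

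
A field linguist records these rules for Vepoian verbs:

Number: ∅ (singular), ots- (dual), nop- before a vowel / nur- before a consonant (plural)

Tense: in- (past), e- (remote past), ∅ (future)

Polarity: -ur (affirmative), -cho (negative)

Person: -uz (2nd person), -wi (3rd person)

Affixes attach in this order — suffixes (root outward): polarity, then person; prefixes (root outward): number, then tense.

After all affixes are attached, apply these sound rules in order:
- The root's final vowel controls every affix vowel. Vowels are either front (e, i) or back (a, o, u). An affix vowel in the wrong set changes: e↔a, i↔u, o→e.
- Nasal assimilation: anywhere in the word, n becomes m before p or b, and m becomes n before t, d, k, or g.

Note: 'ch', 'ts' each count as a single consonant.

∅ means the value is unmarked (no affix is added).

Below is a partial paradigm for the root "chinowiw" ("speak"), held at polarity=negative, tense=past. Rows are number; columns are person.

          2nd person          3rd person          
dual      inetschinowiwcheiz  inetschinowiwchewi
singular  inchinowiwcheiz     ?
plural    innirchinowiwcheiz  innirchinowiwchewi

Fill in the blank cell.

Attach polarity negative -cho → chinowiwcho.
number = singular: zero marking, form stays chinowiwcho.
Attach tense past in- → inchinowiwcho.
Attach person 3rd person -wi → inchinowiwchowi.
Apply vowel harmony: inchinowiwchowi → inchinowiwchewi.
Nasal assimilation: no change.

inchinowiwchewi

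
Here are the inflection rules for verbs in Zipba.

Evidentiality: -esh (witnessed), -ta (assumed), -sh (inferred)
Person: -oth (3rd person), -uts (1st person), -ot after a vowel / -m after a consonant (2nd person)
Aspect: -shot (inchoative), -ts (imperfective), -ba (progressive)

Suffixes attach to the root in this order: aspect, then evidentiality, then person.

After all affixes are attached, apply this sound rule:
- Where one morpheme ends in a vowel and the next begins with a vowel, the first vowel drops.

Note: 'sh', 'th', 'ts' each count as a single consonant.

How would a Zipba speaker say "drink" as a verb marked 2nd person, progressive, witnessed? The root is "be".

Attach aspect progressive -ba → beba.
Attach evidentiality witnessed -esh → bebaesh.
Attach person 2nd person -m (after consonant 'sh') → bebaeshm.
Apply vowel deletion: bebaeshm → bebeshm.

bebeshm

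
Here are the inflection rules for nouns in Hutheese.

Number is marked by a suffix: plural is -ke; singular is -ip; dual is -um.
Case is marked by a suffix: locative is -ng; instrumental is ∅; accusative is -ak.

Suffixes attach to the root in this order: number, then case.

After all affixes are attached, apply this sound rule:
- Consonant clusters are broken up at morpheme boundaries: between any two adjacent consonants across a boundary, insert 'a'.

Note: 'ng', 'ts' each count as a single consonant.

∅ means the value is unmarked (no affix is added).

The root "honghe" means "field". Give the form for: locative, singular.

Attach number singular -ip → hongheip.
Attach case locative -ng → hongheipng.
Apply epenthesis: hongheipng → hongheipang.

hongheipang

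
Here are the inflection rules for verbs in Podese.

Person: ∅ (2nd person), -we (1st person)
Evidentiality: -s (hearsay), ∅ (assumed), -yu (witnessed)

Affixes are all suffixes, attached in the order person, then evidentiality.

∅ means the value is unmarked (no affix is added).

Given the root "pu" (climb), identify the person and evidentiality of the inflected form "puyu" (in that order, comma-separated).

Segment: pu-yu.
person: ∅ → 2nd person.
evidentiality: -yu → witnessed.

2nd person, witnessed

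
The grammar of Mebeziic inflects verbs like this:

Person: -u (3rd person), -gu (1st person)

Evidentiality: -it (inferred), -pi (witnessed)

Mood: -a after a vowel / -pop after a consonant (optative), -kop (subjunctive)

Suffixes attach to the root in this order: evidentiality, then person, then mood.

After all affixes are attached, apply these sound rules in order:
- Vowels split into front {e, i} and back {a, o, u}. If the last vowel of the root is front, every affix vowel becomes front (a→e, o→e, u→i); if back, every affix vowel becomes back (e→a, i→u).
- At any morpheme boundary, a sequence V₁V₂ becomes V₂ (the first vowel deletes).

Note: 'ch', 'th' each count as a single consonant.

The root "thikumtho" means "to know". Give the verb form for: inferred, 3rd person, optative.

Attach evidentiality inferred -it → thikumthoit.
Attach person 3rd person -u → thikumthoitu.
Attach mood optative -a (after vowel 'u') → thikumthoitua.
Apply vowel harmony: thikumthoitua → thikumthoutua.
Apply vowel deletion: thikumthoutua → thikumthuta.

thikumthuta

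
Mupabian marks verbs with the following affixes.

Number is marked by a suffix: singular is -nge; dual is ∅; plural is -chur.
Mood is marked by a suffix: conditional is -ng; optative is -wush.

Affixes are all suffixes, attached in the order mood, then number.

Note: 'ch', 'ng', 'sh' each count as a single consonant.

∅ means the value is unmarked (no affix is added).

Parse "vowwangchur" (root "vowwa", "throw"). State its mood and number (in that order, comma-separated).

Segment: vowwa-ng-chur.
mood: -ng → conditional.
number: -chur → plural.

conditional, plural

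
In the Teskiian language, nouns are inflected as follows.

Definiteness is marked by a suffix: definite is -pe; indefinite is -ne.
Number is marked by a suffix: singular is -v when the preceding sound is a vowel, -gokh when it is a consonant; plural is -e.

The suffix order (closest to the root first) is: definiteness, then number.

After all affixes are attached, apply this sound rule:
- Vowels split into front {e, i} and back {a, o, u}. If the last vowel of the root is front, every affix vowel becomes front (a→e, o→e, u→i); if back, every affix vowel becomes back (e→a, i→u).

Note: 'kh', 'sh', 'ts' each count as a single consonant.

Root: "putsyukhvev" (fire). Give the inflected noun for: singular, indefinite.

putsyukhvevnev

Attach definiteness indefinite -ne → putsyukhvevne.
Attach number singular -v (after vowel 'e') → putsyukhvevnev.
Vowel harmony: no change.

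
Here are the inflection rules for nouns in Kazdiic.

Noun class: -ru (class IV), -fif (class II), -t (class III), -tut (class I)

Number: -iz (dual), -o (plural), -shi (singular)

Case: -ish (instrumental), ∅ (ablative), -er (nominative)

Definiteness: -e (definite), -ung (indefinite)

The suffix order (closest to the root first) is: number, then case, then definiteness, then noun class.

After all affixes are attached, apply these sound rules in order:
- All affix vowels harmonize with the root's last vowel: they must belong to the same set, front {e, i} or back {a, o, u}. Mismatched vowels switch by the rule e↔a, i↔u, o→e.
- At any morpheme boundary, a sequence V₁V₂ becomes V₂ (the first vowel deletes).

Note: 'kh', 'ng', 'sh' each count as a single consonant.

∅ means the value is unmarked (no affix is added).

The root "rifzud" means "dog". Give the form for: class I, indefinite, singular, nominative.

Attach number singular -shi → rifzudshi.
Attach case nominative -er → rifzudshier.
Attach definiteness indefinite -ung → rifzudshierung.
Attach noun class class I -tut → rifzudshierungtut.
Apply vowel harmony: rifzudshierungtut → rifzudshuarungtut.
Apply vowel deletion: rifzudshuarungtut → rifzudsharungtut.

rifzudsharungtut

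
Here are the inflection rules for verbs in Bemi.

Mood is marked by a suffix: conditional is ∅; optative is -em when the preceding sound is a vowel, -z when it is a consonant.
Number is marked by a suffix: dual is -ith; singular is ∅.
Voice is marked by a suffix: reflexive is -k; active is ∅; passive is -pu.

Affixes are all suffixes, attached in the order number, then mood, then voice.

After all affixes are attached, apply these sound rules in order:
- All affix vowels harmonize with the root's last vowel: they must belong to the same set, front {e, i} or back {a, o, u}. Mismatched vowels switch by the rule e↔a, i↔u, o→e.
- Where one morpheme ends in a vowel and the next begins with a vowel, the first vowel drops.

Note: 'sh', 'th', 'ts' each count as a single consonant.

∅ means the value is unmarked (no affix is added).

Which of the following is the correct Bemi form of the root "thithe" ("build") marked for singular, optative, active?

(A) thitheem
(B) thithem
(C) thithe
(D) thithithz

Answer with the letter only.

B

number = singular: zero marking, form stays thithe.
Attach mood optative -em (after vowel 'e') → thitheem.
voice = active: zero marking, form stays thitheem.
Vowel harmony: no change.
Apply vowel deletion: thitheem → thithem.
So the correct form is thithem, option (B).
(A) thitheem is wrong: it fails to apply the sound rule(s).
(C) thithe is wrong: it uses conditional instead of optative for mood.
(D) thithithz is wrong: it uses dual instead of singular for number.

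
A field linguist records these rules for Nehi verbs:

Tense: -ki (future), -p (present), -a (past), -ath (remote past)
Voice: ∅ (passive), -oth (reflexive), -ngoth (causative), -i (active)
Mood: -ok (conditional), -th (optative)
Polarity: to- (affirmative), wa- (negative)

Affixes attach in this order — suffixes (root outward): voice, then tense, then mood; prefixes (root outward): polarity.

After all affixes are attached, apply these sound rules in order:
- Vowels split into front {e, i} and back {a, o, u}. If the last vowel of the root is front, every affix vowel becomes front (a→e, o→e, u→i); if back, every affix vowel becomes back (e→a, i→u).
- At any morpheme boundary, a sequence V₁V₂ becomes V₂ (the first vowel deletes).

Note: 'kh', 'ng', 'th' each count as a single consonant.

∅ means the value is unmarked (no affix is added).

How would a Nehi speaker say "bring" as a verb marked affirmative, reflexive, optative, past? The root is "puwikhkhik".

tepuwikhkhiketheth

Attach voice reflexive -oth → puwikhkhikoth.
Attach tense past -a → puwikhkhikotha.
Attach mood optative -th → puwikhkhikothath.
Attach polarity affirmative to- → topuwikhkhikothath.
Apply vowel harmony: topuwikhkhikothath → tepuwikhkhiketheth.
Vowel deletion: no change.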